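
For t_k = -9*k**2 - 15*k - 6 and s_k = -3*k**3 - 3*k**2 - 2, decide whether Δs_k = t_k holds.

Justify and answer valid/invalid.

valid; difference matches t_k

s_(k+1) = -3*(k + 1)**3 - 3*(k + 1)**2 - 2
s_(k+1) − s_k = -9*k**2 - 15*k - 6
(s_(k+1) − s_k) − t_k = 0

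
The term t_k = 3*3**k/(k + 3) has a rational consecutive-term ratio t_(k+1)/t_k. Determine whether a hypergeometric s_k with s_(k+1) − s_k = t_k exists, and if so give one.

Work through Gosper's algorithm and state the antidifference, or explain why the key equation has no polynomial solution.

no hypergeometric antidifference exists

Compute t_(k+1)/t_k: get 3*(k + 3)/(k + 4).
A = 3*k + 9, B = k + 4, C = 1.
Key eq: (3*k + 9)·f(k+1) = (k + 3)·f(k) + (1).
Bound: deg f ≤ -1.
Bound -1 < 0, so the key equation has no polynomial solution.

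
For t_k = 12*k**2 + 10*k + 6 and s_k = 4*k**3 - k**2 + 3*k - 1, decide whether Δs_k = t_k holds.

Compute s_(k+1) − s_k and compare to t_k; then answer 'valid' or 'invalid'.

Valid: the claim telescopes to t_k.

s_(k+1) = 4*k**3 + 11*k**2 + 13*k + 5
s_(k+1) − s_k = 12*k**2 + 10*k + 6
(s_(k+1) − s_k) − t_k = 0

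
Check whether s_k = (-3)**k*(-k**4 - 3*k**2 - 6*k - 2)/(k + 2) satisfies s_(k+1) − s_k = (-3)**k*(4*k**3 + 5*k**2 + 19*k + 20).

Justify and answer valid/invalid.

Invalid: residual (-3)**k*(-4*k**4 - 14*k**3 - 28*k**2 - 62*k - 42)/(k**2 + 5*k + 6) ≠ 0.

s_(k+1) = 3*(-3)**k*(k**4 + 4*k**3 + 9*k**2 + 16*k + 12)/(k + 3)
s_(k+1) − s_k = (-3)**k*(4*k**5 + 21*k**4 + 54*k**3 + 117*k**2 + 152*k + 78)/(k**2 + 5*k + 6)
(s_(k+1) − s_k) − t_k = (-3)**k*(-4*k**4 - 14*k**3 - 28*k**2 - 62*k - 42)/(k**2 + 5*k + 6)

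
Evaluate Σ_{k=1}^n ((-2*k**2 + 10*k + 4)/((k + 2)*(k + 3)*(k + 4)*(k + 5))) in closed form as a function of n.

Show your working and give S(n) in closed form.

t_(k+1)/t_k = (k**3 - k**2 - 12*k - 12)/(k**3 + k**2 - 32*k - 12).
Factor: A=k + 2; B=k + 6; C=k**2 - 5*k - 2.
Key eq: (k + 2)·f(k+1) = (k + 5)·f(k) + (k**2 - 5*k - 2).
deg f ≤ 3 (via 1,1,2).
Coefficient equations give f(k) = -k**2.
Certificate R = B(k−1)f/C = -k**2*(k + 5)/(k**2 - 5*k - 2) gives s_k = 2*k**2/((k + 2)*(k + 3)*(k + 4)).
s_(k+1) − s_k = 2*(-k**2 + 5*k + 2)/(k**4 + 14*k**3 + 71*k**2 + 154*k + 120) = t_k.
Evaluate: s_(n+1) = 2*(n**2 + 2*n + 1)/(n**3 + 12*n**2 + 47*n + 60); subtract s_(1) = 1/30 ⇒ S(n) = n*(-n**2 + 48*n + 73)/(30*(n**3 + 12*n**2 + 47*n + 60)).

S(n) = n*(-n**2 + 48*n + 73)/(30*(n**3 + 12*n**2 + 47*n + 60))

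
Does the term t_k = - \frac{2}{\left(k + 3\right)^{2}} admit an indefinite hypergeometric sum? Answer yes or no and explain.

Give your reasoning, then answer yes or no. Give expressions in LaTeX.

r(k) = (k + 3)**2/(k + 4)**2 after simplifying.
Normal form (A,B,C) = (k**2 + 6*k + 9, k**2 + 8*k + 16, 1).
f must satisfy (k**2 + 6*k + 9)·f(k+1) − (k**2 + 6*k + 9)·f(k) = 1.
From deg A=2, deg B=2, deg C=0: d=0.
Write f(k) = c0. Then LHS − RHS = -1, requiring -1 = 0: contradictory. No certificate.

No. Not Gosper-summable.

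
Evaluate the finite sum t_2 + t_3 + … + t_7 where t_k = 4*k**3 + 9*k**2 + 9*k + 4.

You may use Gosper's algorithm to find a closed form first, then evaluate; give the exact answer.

Σ = 4650

The ratio is (4*k**3 + 21*k**2 + 39*k + 26)/(4*k**3 + 9*k**2 + 9*k + 4).
A = 1, B = 1, C = k**3 + 9*k**2/4 + 9*k/4 + 1.
Need (1)·f(k+1) − (1)·f(k) = k**3 + 9*k**2/4 + 9*k/4 + 1.
d = 4 from the (0,0,3) case.
Coefficient equations give f(k) = k*(k + 1)*(k**2 + 1)/4.
So s_k = (B(k−1)f/C)·t_k = (k*(k**2 + 1)/(4*k**2 + 5*k + 4))·t_k = k*(k**3 + k**2 + k + 1).
s_(k+1) − s_k = 4*k**3 + 9*k**2 + 9*k + 4 = t_k.
Sum = s_(8) − s_(2); s_(8) = 4680, s_(2) = 30 ⇒ 4650.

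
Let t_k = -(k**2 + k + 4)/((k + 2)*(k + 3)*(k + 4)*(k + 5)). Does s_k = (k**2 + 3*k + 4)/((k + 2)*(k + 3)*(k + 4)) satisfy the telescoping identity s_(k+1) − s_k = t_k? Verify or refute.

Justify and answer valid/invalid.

valid; difference matches t_k

s_(k+1) = (3*k + (k + 1)**2 + 7)/((k + 3)*(k + 4)*(k + 5))
s_(k+1) − s_k = (-k**2 - k - 4)/(k**4 + 14*k**3 + 71*k**2 + 154*k + 120)
(s_(k+1) − s_k) − t_k = 0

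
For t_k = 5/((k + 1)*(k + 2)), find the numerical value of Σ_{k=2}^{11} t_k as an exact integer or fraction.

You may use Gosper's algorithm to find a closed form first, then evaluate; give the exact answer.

Σ = 50/39

The ratio is (k + 1)/(k + 3).
So A=k + 1 and B=k + 3, with C=1.
Set up (k + 1)·f(k+1) − (k + 2)·f(k) − (1) = 0.
Degrees (1,1,0) ⇒ d ≤ 1.
A polynomial solution: f(k) = k.
R(k) = B(k−1)·f(k)/C(k) = k*(k + 2); s_k = R·t_k = 5*k/(k + 1).
Check: Δs_k = 5/(k**2 + 3*k + 2). ✓
Telescoping: Σ = s_(12) − s_(2) = 60/13 − (10/3) = 50/39.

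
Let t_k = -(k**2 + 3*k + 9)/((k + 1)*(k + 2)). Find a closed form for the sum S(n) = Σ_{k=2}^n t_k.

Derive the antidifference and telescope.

r(k) = (k + 1)*(3*k + (k + 1)**2 + 12)/((k + 3)*(k**2 + 3*k + 9)) after simplifying.
Factor: A=k + 1; B=k + 3; C=k**2 + 3*k + 9.
Solve (k + 1)·f(k+1) − (k + 2)·f(k) = k**2 + 3*k + 9.
From deg A=1, deg B=1, deg C=2: d=2.
Match coefficients ⇒ f(k) = k*(k + 8).
R(k) = B(k−1)·f(k)/C(k) = k*(k + 2)*(k + 8)/(k**2 + 3*k + 9); s_k = R·t_k = k*(-k - 8)/(k + 1).
Check: Δs_k = (-k**2 - 3*k - 9)/(k**2 + 3*k + 2). ✓
Telescope: S(n) = s_(n+1) − s_(2) = (-n**2 - 10*n - 9)/(n + 2) − (-20/3) = (-3*n**2 - 10*n + 13)/(3*(n + 2)).

S(n) = (-3*n**2 - 10*n + 13)/(3*(n + 2))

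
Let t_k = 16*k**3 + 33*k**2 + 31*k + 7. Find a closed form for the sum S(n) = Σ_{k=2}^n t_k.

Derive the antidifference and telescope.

S(n) = 4*n**4 + 19*n**3 + 36*n**2 + 28*n - 87

t_(k+1)/t_k = (16*k**3 + 81*k**2 + 145*k + 87)/(16*k**3 + 33*k**2 + 31*k + 7).
So A=1 and B=1, with C=k**3 + 33*k**2/16 + 31*k/16 + 7/16.
Solve (1)·f(k+1) − (1)·f(k) = k**3 + 33*k**2/16 + 31*k/16 + 7/16.
Degrees (0,0,3) ⇒ d ≤ 4.
Solve for f: f(k) = k*(4*k**3 + 3*k**2 + 3*k - 3)/16 (degree 4 ≤ 4).
Get s_k = R·t_k = k*(4*k**3 + 3*k**2 + 3*k - 3) with R(k) = B(k−1)f(k)/C(k) = k*(4*k**3 + 3*k**2 + 3*k - 3)/(16*k**3 + 33*k**2 + 31*k + 7).
s_(k+1) − s_k = 16*k**3 + 33*k**2 + 31*k + 7 = t_k.
Evaluate: s_(n+1) = 4*n**4 + 19*n**3 + 36*n**2 + 28*n + 7; subtract s_(2) = 94 ⇒ S(n) = 4*n**4 + 19*n**3 + 36*n**2 + 28*n - 87.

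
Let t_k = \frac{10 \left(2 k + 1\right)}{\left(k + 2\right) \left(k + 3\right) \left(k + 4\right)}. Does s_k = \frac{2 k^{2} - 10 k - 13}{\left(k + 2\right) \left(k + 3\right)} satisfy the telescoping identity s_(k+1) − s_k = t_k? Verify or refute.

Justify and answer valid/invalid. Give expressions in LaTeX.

s_(k+1) = (-10*k + 2*(k + 1)**2 - 23)/((k + 3)*(k + 4))
s_(k+1) − s_k = 10*(2*k + 1)/(k**3 + 9*k**2 + 26*k + 24)
(s_(k+1) − s_k) − t_k = 0

Valid — Δs_k = t_k.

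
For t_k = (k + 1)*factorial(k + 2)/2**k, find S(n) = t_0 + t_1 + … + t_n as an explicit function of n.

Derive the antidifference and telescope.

S(n) = -4 + factorial(n + 3)/2**n

t_(k+1)/t_k = (k + 2)*(k + 3)/(2*(k + 1)).
Normal form (A,B,C) = (k/2 + 3/2, 1, k + 1).
Set up (k/2 + 3/2)·f(k+1) − (1)·f(k) − (k + 1) = 0.
From deg A=1, deg B=0, deg C=1: d=0.
Match coefficients ⇒ f(k) = 2.
So s_k = (B(k−1)f/C)·t_k = (2/(k + 1))·t_k = 2**(1 - k)*factorial(k + 2).
s_(k+1) − s_k = (k + 1)*factorial(k + 2)/2**k = t_k.
Evaluate: s_(n+1) = factorial(n + 3)/2**n; subtract s_(0) = 4 ⇒ S(n) = -4 + factorial(n + 3)/2**n.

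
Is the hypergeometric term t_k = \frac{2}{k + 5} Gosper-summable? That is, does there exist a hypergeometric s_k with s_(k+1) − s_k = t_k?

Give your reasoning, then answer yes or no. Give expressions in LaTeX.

No; the coefficient equations for f are inconsistent.

Ratio r(k) = (k + 5)/(k + 6).
Take A(k)=k + 5, B(k)=k + 6, C(k)=1.
Need (k + 5)·f(k+1) − (k + 5)·f(k) = 1.
From deg A=1, deg B=1, deg C=0: d=0.
Generic f = c0 gives residual -1; -1 = 0 cannot hold, so t_k is not Gosper-summable.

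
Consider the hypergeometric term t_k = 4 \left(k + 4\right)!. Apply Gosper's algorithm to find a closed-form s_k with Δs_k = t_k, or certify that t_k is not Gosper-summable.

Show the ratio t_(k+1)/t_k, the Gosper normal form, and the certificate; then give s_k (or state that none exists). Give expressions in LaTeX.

t_(k+1)/t_k = k + 5.
Factor: A=k + 5; B=1; C=1.
Set up (k + 5)·f(k+1) − (1)·f(k) − (1) = 0.
d = -1 from the (1,0,0) case.
Negative degree bound (-1): no f exists, t_k not Gosper-summable.

not Gosper-summable; s_k does not exist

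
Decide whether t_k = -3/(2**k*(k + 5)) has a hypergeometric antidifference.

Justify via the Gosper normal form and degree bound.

No; the degree bound rules out any f.

r(k) = (k + 5)/(2*(k + 6)) after simplifying.
A = k/2 + 5/2, B = k + 6, C = 1.
Key eq: (k/2 + 5/2)·f(k+1) = (k + 5)·f(k) + (1).
deg f ≤ -1 (via 1,1,0).
deg f ≤ -1 is impossible — no certificate.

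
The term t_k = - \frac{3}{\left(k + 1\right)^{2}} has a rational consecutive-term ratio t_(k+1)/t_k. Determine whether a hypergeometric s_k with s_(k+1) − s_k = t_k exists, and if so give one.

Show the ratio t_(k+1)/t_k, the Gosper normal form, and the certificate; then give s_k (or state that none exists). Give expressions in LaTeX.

none (Gosper's algorithm certifies no s_k)

The ratio is (k + 1)**2/(k + 2)**2.
Factor: A=k**2 + 2*k + 1; B=k**2 + 4*k + 4; C=1.
Solve (k**2 + 2*k + 1)·f(k+1) − (k**2 + 2*k + 1)·f(k) = 1.
Bound: deg f ≤ 0.
Write f(k) = c0. Then LHS − RHS = -1, requiring -1 = 0: contradictory. No certificate.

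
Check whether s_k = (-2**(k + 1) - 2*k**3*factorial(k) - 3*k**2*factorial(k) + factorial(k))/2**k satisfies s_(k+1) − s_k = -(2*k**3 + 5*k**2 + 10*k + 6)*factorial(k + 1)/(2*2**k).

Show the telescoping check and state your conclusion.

s_(k+1) = -(4*2**k + 2*k**4*factorial(k) + 11*k**3*factorial(k) + 21*k**2*factorial(k) + 16*k*factorial(k) + 4*factorial(k))/(2*2**k)
s_(k+1) − s_k = -(2*k**3 + 5*k**2 + 10*k + 6)*factorial(k + 1)/(2*2**k)
(s_(k+1) − s_k) − t_k = 0

Valid: the claim telescopes to t_k.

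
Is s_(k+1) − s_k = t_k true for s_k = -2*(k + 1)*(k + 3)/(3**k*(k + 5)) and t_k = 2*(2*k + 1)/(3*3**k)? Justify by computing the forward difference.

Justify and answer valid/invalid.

Invalid: residual 8*(-k**2 - 7*k - 4)/(3*3**k*(k**2 + 11*k + 30)) ≠ 0.

s_(k+1) = -2*(k + 2)*(k + 4)/(3*3**k*(k + 6))
s_(k+1) − s_k = 2*(2*k**3 + 19*k**2 + 43*k + 14)/(3*3**k*(k**2 + 11*k + 30))
(s_(k+1) − s_k) − t_k = 8*(-k**2 - 7*k - 4)/(3*3**k*(k**2 + 11*k + 30))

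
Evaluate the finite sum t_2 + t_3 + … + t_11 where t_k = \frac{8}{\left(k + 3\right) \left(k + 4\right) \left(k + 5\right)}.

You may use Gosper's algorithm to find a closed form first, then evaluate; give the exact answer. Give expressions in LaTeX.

Σ = 7/60

The ratio is (k + 3)/(k + 6).
Normal form (A,B,C) = (k + 3, k + 6, 1).
Solve (k + 3)·f(k+1) − (k + 5)·f(k) = 1.
From deg A=1, deg B=1, deg C=0: d=2.
Match coefficients ⇒ f(k) = k*(k + 7)/24.
Get s_k = R·t_k = k*(k + 7)/(3*(k + 3)*(k + 4)) with R(k) = B(k−1)f(k)/C(k) = k*(k + 5)*(k + 7)/24.
Verify: 8/(k**3 + 12*k**2 + 47*k + 60) matches t_k.
Σ_(k=2)^(11) t_k = s_(12) − s_(2) = 19/60 − (1/5) = 7/60.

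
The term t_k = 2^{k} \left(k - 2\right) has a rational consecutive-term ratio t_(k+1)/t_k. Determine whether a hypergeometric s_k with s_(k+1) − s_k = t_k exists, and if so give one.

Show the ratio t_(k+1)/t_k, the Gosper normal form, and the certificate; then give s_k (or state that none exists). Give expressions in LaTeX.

s_k = 2^{k} \left(k - 4\right)

Step 1: r(k) = 2*(k - 1)/(k - 2).
A = 2, B = 1, C = k - 2.
f must satisfy (2)·f(k+1) − (1)·f(k) = k - 2.
d = 1 from the (0,0,1) case.
Coefficient equations give f(k) = k - 4.
So s_k = (B(k−1)f/C)·t_k = ((k - 4)/(k - 2))·t_k = 2**k*(k - 4).
Δs = 2**k*(k - 2), as required.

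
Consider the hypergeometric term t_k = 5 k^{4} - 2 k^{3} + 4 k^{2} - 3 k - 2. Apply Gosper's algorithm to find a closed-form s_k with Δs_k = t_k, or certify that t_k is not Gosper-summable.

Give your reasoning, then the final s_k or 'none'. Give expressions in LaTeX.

Compute t_(k+1)/t_k: get (5*k**4 + 18*k**3 + 28*k**2 + 19*k + 2)/(5*k**4 - 2*k**3 + 4*k**2 - 3*k - 2).
Gosper form: A/B · C(k+1)/C(k) with A=1, B=1, C=k**4 - 2*k**3/5 + 4*k**2/5 - 3*k/5 - 2/5.
Need (1)·f(k+1) − (1)·f(k) = k**4 - 2*k**3/5 + 4*k**2/5 - 3*k/5 - 2/5.
deg f ≤ 5 (via 0,0,4).
Solve for f: f(k) = k**2*(k - 2)*(k**2 - k + 2)/5 (degree 5 ≤ 5).
Certificate R = B(k−1)f/C = k**2*(k - 2)*(k**2 - k + 2)/(5*k**4 - 2*k**3 + 4*k**2 - 3*k - 2) gives s_k = k**2*(k**3 - 3*k**2 + 4*k - 4).
Verify: 5*k**4 - 2*k**3 + 4*k**2 - 3*k - 2 matches t_k.

s_k = k^{2} \left(k^{3} - 3 k^{2} + 4 k - 4\right)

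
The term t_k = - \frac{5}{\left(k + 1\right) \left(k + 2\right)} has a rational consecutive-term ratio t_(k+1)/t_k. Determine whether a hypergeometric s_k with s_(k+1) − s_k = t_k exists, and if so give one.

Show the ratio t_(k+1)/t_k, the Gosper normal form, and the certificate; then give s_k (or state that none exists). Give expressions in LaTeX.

s_k = - \frac{5 k}{k + 1}

Compute t_(k+1)/t_k: get (k + 1)/(k + 3).
Gosper form: A/B · C(k+1)/C(k) with A=k + 1, B=k + 3, C=1.
Set up (k + 1)·f(k+1) − (k + 2)·f(k) − (1) = 0.
From deg A=1, deg B=1, deg C=0: d=1.
Solving with deg f ≤ 1: f(k) = k.
So s_k = (B(k−1)f/C)·t_k = (k*(k + 2))·t_k = -5*k/(k + 1).
s_(k+1) − s_k = -5/(k**2 + 3*k + 2) = t_k.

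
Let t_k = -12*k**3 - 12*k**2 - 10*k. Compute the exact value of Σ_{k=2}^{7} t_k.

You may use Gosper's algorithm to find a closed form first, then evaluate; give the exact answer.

Σ = -11334

t_(k+1)/t_k = (6*k**3 + 24*k**2 + 35*k + 17)/(k*(6*k**2 + 6*k + 5)).
Take A(k)=1, B(k)=1, C(k)=k**3 + k**2 + 5*k/6.
Need (1)·f(k+1) − (1)·f(k) = k**3 + k**2 + 5*k/6.
d = 4 from the (0,0,3) case.
Solving with deg f ≤ 4: f(k) = k*(k - 1)*(3*k**2 + k + 3)/12.
Get s_k = R·t_k = k*(-3*k**3 + 2*k**2 - 2*k + 3) with R(k) = B(k−1)f(k)/C(k) = (k - 1)*(3*k**2 + k + 3)/(2*(6*k**2 + 6*k + 5)).
Verify: 2*k*(-6*k**2 - 6*k - 5) matches t_k.
Σ_(k=2)^(7) t_k = s_(8) − s_(2) = -11368 − (-34) = -11334.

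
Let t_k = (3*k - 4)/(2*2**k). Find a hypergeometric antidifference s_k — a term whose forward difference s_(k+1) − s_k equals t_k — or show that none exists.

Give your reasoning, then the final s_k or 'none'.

s_k = (1 - 3*k)/2**k

Step 1: r(k) = (3*k - 1)/(2*(3*k - 4)).
Take A(k)=1/2, B(k)=1, C(k)=k - 4/3.
f must satisfy (1/2)·f(k+1) − (1)·f(k) = k - 4/3.
From deg A=0, deg B=0, deg C=1: d=1.
A polynomial solution: f(k) = -2*(3*k - 1)/3.
Get s_k = R·t_k = (1 - 3*k)/2**k with R(k) = B(k−1)f(k)/C(k) = -2*(3*k - 1)/(3*k - 4).
Δs = (3*k - 4)/(2*2**k), as required.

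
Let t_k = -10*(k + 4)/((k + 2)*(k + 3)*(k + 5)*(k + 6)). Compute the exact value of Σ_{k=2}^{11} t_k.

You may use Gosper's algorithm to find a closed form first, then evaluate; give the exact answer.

Σ = -75/476

Compute t_(k+1)/t_k: get (k + 2)*(k + 5)**2/((k + 4)**2*(k + 7)).
Gosper form: A/B · C(k+1)/C(k) with A=k + 2, B=k + 7, C=k**2 + 8*k + 16.
Key eq: (k + 2)·f(k+1) = (k + 6)·f(k) + (k**2 + 8*k + 16).
d = 4 from the (1,1,2) case.
A polynomial solution: f(k) = k*(k + 3)*(k + 4)*(k + 7)/20.
Get s_k = R·t_k = k*(-k - 7)/(2*(k**2 + 7*k + 10)) with R(k) = B(k−1)f(k)/C(k) = k*(k + 3)*(k + 6)*(k + 7)/(20*(k + 4)).
Check: Δs_k = 10*(-k - 4)/(k**4 + 16*k**3 + 91*k**2 + 216*k + 180). ✓
Telescoping: Σ = s_(12) − s_(2) = -57/119 − (-9/28) = -75/476.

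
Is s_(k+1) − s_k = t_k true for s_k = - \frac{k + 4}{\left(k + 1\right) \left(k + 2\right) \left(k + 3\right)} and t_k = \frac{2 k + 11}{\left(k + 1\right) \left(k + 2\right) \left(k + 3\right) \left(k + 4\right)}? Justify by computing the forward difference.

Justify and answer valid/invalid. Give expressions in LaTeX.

s_(k+1) = (-k - 5)/((k + 2)*(k + 3)*(k + 4))
s_(k+1) − s_k = (2*k + 11)/(k**4 + 10*k**3 + 35*k**2 + 50*k + 24)
(s_(k+1) − s_k) − t_k = 0

valid (s_(k+1) − s_k reduces to t_k)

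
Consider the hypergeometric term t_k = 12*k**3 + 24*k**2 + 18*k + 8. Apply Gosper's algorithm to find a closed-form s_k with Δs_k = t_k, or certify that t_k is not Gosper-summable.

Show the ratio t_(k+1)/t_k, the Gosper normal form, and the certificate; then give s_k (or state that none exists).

s_k = k*(3*k**3 + 2*k**2 + 3)

Ratio r(k) = (6*k**3 + 30*k**2 + 51*k + 31)/(6*k**3 + 12*k**2 + 9*k + 4).
Factor: A=1; B=1; C=k**3 + 2*k**2 + 3*k/2 + 2/3.
Key eq: (1)·f(k+1) = (1)·f(k) + (k**3 + 2*k**2 + 3*k/2 + 2/3).
Bound: deg f ≤ 4.
Solving with deg f ≤ 4: f(k) = k*(3*k**3 + 2*k**2 + 3)/12.
So s_k = (B(k−1)f/C)·t_k = (k*(3*k**3 + 2*k**2 + 3)/(2*(6*k**3 + 12*k**2 + 9*k + 4)))·t_k = k*(3*k**3 + 2*k**2 + 3).
Verify: 12*k**3 + 24*k**2 + 18*k + 8 matches t_k.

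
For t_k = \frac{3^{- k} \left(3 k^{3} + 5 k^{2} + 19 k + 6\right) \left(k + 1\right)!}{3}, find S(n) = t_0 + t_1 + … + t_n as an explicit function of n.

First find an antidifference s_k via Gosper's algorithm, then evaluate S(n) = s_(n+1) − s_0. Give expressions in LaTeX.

S(n) = \frac{3^{- n} \left(- 12 \cdot 3^{n} + 3 n^{4} n! + 17 n^{3} n! + 39 n^{2} n! + 43 n n! + 18 n!\right)}{3}

r(k) = (3*k**4 + 20*k**3 + 66*k**2 + 109*k + 66)/(3*(3*k**3 + 5*k**2 + 19*k + 6)) after simplifying.
Factor: A=k/3 + 2/3; B=1; C=k**3 + 5*k**2/3 + 19*k/3 + 2.
Key eq: (k/3 + 2/3)·f(k+1) = (1)·f(k) + (k**3 + 5*k**2/3 + 19*k/3 + 2).
From deg A=1, deg B=0, deg C=3: d=2.
Match coefficients ⇒ f(k) = 3*k**2 + 2*k + 4.
So s_k = (B(k−1)f/C)·t_k = (3*(3*k**2 + 2*k + 4)/(3*k**3 + 5*k**2 + 19*k + 6))·t_k = (3*k**2 + 2*k + 4)*factorial(k + 1)/3**k.
Check: Δs_k = (3*k**3 + 5*k**2 + 19*k + 6)*factorial(k + 1)/(3*3**k). ✓
Evaluate: s_(n+1) = 3**(-n - 1)*(3*n**2 + 8*n + 9)*factorial(n + 2); subtract s_(0) = 4 ⇒ S(n) = (-12*3**n + 3*n**4*factorial(n) + 17*n**3*factorial(n) + 39*n**2*factorial(n) + 43*n*factorial(n) + 18*factorial(n))/(3*3**n).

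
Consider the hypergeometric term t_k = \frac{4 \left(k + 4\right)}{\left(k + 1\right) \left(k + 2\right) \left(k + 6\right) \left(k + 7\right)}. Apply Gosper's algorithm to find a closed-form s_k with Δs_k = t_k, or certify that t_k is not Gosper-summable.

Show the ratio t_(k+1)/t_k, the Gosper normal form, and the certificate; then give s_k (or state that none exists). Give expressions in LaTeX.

t_(k+1)/t_k = (k + 1)*(k + 5)*(k + 6)/((k + 3)*(k + 4)*(k + 8)).
Factor: A=k + 1; B=k + 8; C=k**4 + 16*k**3 + 95*k**2 + 248*k + 240.
Need (k + 1)·f(k+1) − (k + 7)·f(k) = k**4 + 16*k**3 + 95*k**2 + 248*k + 240.
Bound: deg f ≤ 6.
Coefficient equations give f(k) = k*(k + 2)*(k + 3)*(k + 4)*(k + 5)*(k + 7)/12.
R(k) = B(k−1)·f(k)/C(k) = k*(k + 2)*(k + 7)**2/(12*(k + 4)); s_k = R·t_k = k*(k + 7)/(3*(k**2 + 7*k + 6)).
Verify: 4*(k + 4)/(k**4 + 16*k**3 + 83*k**2 + 152*k + 84) matches t_k.

s_k = \frac{k \left(k + 7\right)}{3 \left(k^{2} + 7 k + 6\right)}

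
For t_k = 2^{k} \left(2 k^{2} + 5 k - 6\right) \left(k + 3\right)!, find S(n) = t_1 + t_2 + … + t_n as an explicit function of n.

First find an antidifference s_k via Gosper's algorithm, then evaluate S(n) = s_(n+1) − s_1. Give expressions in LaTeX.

r(k) = 2*(2*k**3 + 17*k**2 + 37*k + 4)/(2*k**2 + 5*k - 6) after simplifying.
Normal form (A,B,C) = (2*k + 8, 1, k**2 + 5*k/2 - 3).
f must satisfy (2*k + 8)·f(k+1) − (1)·f(k) = k**2 + 5*k/2 - 3.
From deg A=1, deg B=0, deg C=2: d=1.
Solve for f: f(k) = (k - 2)/2 (degree 1 ≤ 1).
R(k) = B(k−1)·f(k)/C(k) = (k - 2)/(2*k**2 + 5*k - 6); s_k = R·t_k = 2**k*(k - 2)*factorial(k + 3).
s_(k+1) − s_k = 2**k*(2*k**2 + 5*k - 6)*factorial(k + 3) = t_k.
Evaluate: s_(n+1) = 2**(n + 1)*(n - 1)*factorial(n + 4); subtract s_(1) = -48 ⇒ S(n) = 2*2**n*n*factorial(n + 4) - 2*2**n*factorial(n + 4) + 48.

S(n) = 2 \cdot 2^{n} n \left(n + 4\right)! - 2 \cdot 2^{n} \left(n + 4\right)! + 48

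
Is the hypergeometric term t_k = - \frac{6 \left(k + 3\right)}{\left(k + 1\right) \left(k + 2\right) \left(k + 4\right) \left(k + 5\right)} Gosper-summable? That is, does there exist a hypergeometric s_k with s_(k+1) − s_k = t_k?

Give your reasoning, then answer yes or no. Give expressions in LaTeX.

Yes. s_k = \frac{3 k \left(- k - 5\right)}{4 \left(k^{2} + 5 k + 4\right)}.

t_(k+1)/t_k = (k + 1)*(k + 4)**2/((k + 3)**2*(k + 6)).
Normal form (A,B,C) = (k + 1, k + 6, k**2 + 6*k + 9).
Solve (k + 1)·f(k+1) − (k + 5)·f(k) = k**2 + 6*k + 9.
From deg A=1, deg B=1, deg C=2: d=4.
Solving with deg f ≤ 4: f(k) = k*(k + 2)*(k + 3)*(k + 5)/8.
Certificate R = B(k−1)f/C = k*(k + 2)*(k + 5)**2/(8*(k + 3)) gives s_k = 3*k*(-k - 5)/(4*(k**2 + 5*k + 4)).
Verify: 6*(-k - 3)/(k**4 + 12*k**3 + 49*k**2 + 78*k + 40) matches t_k.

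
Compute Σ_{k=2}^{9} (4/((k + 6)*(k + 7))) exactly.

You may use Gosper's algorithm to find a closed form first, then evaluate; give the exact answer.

The ratio is (k + 6)/(k + 8).
Normal form (A,B,C) = (k + 6, k + 8, 1).
Need (k + 6)·f(k+1) − (k + 7)·f(k) = 1.
From deg A=1, deg B=1, deg C=0: d=1.
Coefficient equations give f(k) = k/6.
Certificate R = B(k−1)f/C = k*(k + 7)/6 gives s_k = 2*k/(3*(k + 6)).
Check: Δs_k = 4/(k**2 + 13*k + 42). ✓
Evaluate s at k=10 and k=2: 5/12 and 1/6; difference 1/4.

Σ = 1/4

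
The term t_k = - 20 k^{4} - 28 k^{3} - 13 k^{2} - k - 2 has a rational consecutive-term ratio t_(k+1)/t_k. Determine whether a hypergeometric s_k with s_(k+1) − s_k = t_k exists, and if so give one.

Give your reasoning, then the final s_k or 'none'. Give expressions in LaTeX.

t_(k+1)/t_k = (20*k**4 + 108*k**3 + 217*k**2 + 191*k + 64)/(20*k**4 + 28*k**3 + 13*k**2 + k + 2).
So A=1 and B=1, with C=k**4 + 7*k**3/5 + 13*k**2/20 + k/20 + 1/10.
Key eq: (1)·f(k+1) = (1)·f(k) + (k**4 + 7*k**3/5 + 13*k**2/20 + k/20 + 1/10).
deg f ≤ 5 (via 0,0,4).
Match coefficients ⇒ f(k) = k*(4*k**4 - 3*k**3 - 3*k**2 + k + 3)/20.
So s_k = (B(k−1)f/C)·t_k = (k*(4*k**4 - 3*k**3 - 3*k**2 + k + 3)/(20*k**4 + 28*k**3 + 13*k**2 + k + 2))·t_k = k*(-4*k**4 + 3*k**3 + 3*k**2 - k - 3).
Δs = -20*k**4 - 28*k**3 - 13*k**2 - k - 2, as required.

s_k = k \left(- 4 k^{4} + 3 k^{3} + 3 k^{2} - k - 3\right)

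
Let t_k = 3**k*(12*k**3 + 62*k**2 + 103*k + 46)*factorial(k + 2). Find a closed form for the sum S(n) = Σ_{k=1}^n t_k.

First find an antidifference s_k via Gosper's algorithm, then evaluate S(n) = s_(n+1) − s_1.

S(n) = 12*3**n*n**2*factorial(n + 3) + 30*3**n*n*factorial(n + 3) + 15*3**n*factorial(n + 3) - 90

The ratio is 3*(12*k**4 + 134*k**3 + 557*k**2 + 1012*k + 669)/(12*k**3 + 62*k**2 + 103*k + 46).
Take A(k)=3*k + 9, B(k)=1, C(k)=k**3 + 31*k**2/6 + 103*k/12 + 23/6.
Need (3*k + 9)·f(k+1) − (1)·f(k) = k**3 + 31*k**2/6 + 103*k/12 + 23/6.
Bound: deg f ≤ 2.
Coefficient equations give f(k) = (4*k**2 + 2*k - 1)/12.
Get s_k = R·t_k = 3**k*(4*k**2 + 2*k - 1)*factorial(k + 2) with R(k) = B(k−1)f(k)/C(k) = (4*k**2 + 2*k - 1)/(12*k**3 + 62*k**2 + 103*k + 46).
Verify: 3**k*(12*k**3 + 62*k**2 + 103*k + 46)*factorial(k + 2) matches t_k.
s_(n+1) = 3**(n + 1)*(4*n**2 + 10*n + 5)*factorial(n + 3) and s_(1) = 90, so S(n) = 12*3**n*n**2*factorial(n + 3) + 30*3**n*n*factorial(n + 3) + 15*3**n*factorial(n + 3) - 90.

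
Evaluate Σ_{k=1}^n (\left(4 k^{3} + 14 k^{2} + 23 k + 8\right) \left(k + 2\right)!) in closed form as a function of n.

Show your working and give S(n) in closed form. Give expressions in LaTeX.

Compute t_(k+1)/t_k: get (4*k**4 + 38*k**3 + 141*k**2 + 238*k + 147)/(4*k**3 + 14*k**2 + 23*k + 8).
Factor: A=k + 3; B=1; C=k**3 + 7*k**2/2 + 23*k/4 + 2.
Solve (k + 3)·f(k+1) − (1)·f(k) = k**3 + 7*k**2/2 + 23*k/4 + 2.
Bound: deg f ≤ 2.
A polynomial solution: f(k) = (4*k**2 - 2*k + 1)/4.
So s_k = (B(k−1)f/C)·t_k = ((4*k**2 - 2*k + 1)/(4*k**3 + 14*k**2 + 23*k + 8))·t_k = (4*k**2 - 2*k + 1)*factorial(k + 2).
Δs = (4*k**3 + 14*k**2 + 23*k + 8)*factorial(k + 2), as required.
Σ_(k=1)^n t_k = s_(n+1) − s_(1) = ((4*n**2 + 6*n + 3)*factorial(n + 3)) − (18), i.e. 4*n**2*factorial(n + 3) + 6*n*factorial(n + 3) + 3*factorial(n + 3) - 18.

S(n) = 4 n^{2} \left(n + 3\right)! + 6 n \left(n + 3\right)! + 3 \left(n + 3\right)! - 18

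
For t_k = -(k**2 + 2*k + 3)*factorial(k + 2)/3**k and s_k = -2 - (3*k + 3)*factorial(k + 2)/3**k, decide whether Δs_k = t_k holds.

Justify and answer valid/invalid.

Valid: the claim telescopes to t_k.

s_(k+1) = -3**(-k - 1)*(3*k + 6)*factorial(k + 3) - 2
s_(k+1) − s_k = -(k**2 + 2*k + 3)*factorial(k + 2)/3**k
(s_(k+1) − s_k) − t_k = 0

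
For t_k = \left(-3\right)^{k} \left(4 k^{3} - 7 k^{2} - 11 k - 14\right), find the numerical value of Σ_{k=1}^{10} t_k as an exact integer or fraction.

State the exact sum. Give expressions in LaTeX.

Σ = 151637844

Compute t_(k+1)/t_k: get 3*(-4*k**3 - 5*k**2 + 13*k + 28)/(4*k**3 - 7*k**2 - 11*k - 14).
Gosper form: A/B · C(k+1)/C(k) with A=-3, B=1, C=k**3 - 7*k**2/4 - 11*k/4 - 7/2.
f must satisfy (-3)·f(k+1) − (1)·f(k) = k**3 - 7*k**2/4 - 11*k/4 - 7/2.
Bound: deg f ≤ 3.
Solving with deg f ≤ 3: f(k) = -(k**3 - 4*k**2 + k - 2)/4.
Get s_k = R·t_k = (-3)**k*(-k**3 + 4*k**2 - k + 2) with R(k) = B(k−1)f(k)/C(k) = -(k**3 - 4*k**2 + k - 2)/(4*k**3 - 7*k**2 - 11*k - 14).
Verify: (-3)**k*(4*k**3 - 7*k**2 - 11*k - 14) matches t_k.
Sum = s_(11) − s_(1); s_(11) = 151637832, s_(1) = -12 ⇒ 151637844.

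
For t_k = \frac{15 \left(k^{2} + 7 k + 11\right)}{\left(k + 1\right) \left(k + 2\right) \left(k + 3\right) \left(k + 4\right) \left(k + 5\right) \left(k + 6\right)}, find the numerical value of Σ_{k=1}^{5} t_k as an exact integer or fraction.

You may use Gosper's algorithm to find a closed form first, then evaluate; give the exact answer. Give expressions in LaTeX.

Σ = 1075/11088

The ratio is (k + 1)*(7*k + (k + 1)**2 + 18)/((k + 7)*(k**2 + 7*k + 11)).
Gosper form: A/B · C(k+1)/C(k) with A=k + 1, B=k + 7, C=k**2 + 7*k + 11.
Set up (k + 1)·f(k+1) − (k + 6)·f(k) − (k**2 + 7*k + 11) = 0.
Bound: deg f ≤ 5.
Match coefficients ⇒ f(k) = k*(k + 2)*(k + 4)*(k**2 + 9*k + 23)/45.
Then R = B(k−1)f/C = k*(k + 2)*(k + 4)*(k + 6)*(k**2 + 9*k + 23)/(45*(k**2 + 7*k + 11)), so s_k = R(k)·t_k = k*(k**2 + 9*k + 23)/(3*(k**3 + 9*k**2 + 23*k + 15)).
s_(k+1) − s_k = 15*(k**2 + 7*k + 11)/(k**6 + 21*k**5 + 175*k**4 + 735*k**3 + 1624*k**2 + 1764*k + 720) = t_k.
Telescoping: Σ = s_(6) − s_(1) = 226/693 − (11/48) = 1075/11088.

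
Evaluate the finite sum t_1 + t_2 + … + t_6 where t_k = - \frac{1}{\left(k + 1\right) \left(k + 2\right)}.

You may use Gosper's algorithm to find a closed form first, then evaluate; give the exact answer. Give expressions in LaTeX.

t_(k+1)/t_k = (k + 1)/(k + 3).
Gosper form: A/B · C(k+1)/C(k) with A=k + 1, B=k + 3, C=1.
Need (k + 1)·f(k+1) − (k + 2)·f(k) = 1.
d = 1 from the (1,1,0) case.
A polynomial solution: f(k) = k.
Certificate R = B(k−1)f/C = k*(k + 2) gives s_k = -k/(k + 1).
s_(k+1) − s_k = -1/(k**2 + 3*k + 2) = t_k.
Telescoping: Σ = s_(7) − s_(1) = -7/8 − (-1/2) = -3/8.

Σ = -3/8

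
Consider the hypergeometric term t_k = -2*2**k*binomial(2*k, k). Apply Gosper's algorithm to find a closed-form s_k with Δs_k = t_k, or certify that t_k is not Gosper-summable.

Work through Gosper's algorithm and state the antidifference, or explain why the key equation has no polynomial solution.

no hypergeometric antidifference exists

Compute t_(k+1)/t_k: get 4*(2*k + 1)/(k + 1).
Normal form (A,B,C) = (8*k + 4, k + 1, 1).
Key eq: (8*k + 4)·f(k+1) = (k)·f(k) + (1).
deg f ≤ -1 (via 1,1,0).
deg f ≤ -1 is impossible — no certificate.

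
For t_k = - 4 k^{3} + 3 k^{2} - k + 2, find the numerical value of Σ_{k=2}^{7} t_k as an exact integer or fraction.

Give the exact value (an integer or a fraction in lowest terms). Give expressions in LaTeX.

t_(k+1)/t_k = k*(4*k**2 + 9*k + 7)/(4*k**3 - 3*k**2 + k - 2).
Factor: A=1; B=1; C=k**3 - 3*k**2/4 + k/4 - 1/2.
Need (1)·f(k+1) − (1)·f(k) = k**3 - 3*k**2/4 + k/4 - 1/2.
Degrees (0,0,3) ⇒ d ≤ 4.
A polynomial solution: f(k) = k*(k**3 - 3*k**2 + 3*k - 3)/4.
Then R = B(k−1)f/C = k*(k**3 - 3*k**2 + 3*k - 3)/((k - 1)*(4*k**2 + k + 2)), so s_k = R(k)·t_k = k*(-k**3 + 3*k**2 - 3*k + 3).
Δs = -4*k**3 + 3*k**2 - k + 2, as required.
Evaluate s at k=8 and k=2: -2728 and 2; difference -2730.

Σ = -2730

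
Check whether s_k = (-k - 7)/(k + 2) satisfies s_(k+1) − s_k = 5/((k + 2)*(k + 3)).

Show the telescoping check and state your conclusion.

valid (s_(k+1) − s_k reduces to t_k)

s_(k+1) = (-k - 8)/(k + 3)
s_(k+1) − s_k = 5/(k**2 + 5*k + 6)
(s_(k+1) − s_k) − t_k = 0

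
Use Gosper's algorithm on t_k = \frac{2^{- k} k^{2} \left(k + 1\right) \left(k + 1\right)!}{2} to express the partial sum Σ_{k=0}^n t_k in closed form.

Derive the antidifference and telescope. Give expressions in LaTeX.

r(k) = (k + 1)*(k + 2)**2/(2*k**2) after simplifying.
Normal form (A,B,C) = (k/2 + 1, 1, k**3 + k**2).
Solve (k/2 + 1)·f(k+1) − (1)·f(k) = k**3 + k**2.
deg f ≤ 2 (via 1,0,3).
Match coefficients ⇒ f(k) = 2*(k**2 - k - 4).
Get s_k = R·t_k = (k**2 - k - 4)*factorial(k + 1)/2**k with R(k) = B(k−1)f(k)/C(k) = 2*(k**2 - k - 4)/(k**2*(k + 1)).
Check: Δs_k = k**2*(k + 1)*factorial(k + 1)/(2*2**k). ✓
Telescope: S(n) = s_(n+1) − s_(0) = 2**(-n - 1)*(n**2 + n - 4)*factorial(n + 2) − (-4) = 2**(-n - 1)*(2**(n + 3) + n**4*factorial(n) + 4*n**3*factorial(n) + n**2*factorial(n) - 10*n*factorial(n) - 8*factorial(n)).

S(n) = 2^{- n - 1} \left(2^{n + 3} + n^{4} n! + 4 n^{3} n! + n^{2} n! - 10 n n! - 8 n!\right)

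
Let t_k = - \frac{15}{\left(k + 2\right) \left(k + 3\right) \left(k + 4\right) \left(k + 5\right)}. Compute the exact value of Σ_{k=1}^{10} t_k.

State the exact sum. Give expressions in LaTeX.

Σ = -89/1092

r(k) = (k + 2)/(k + 6) after simplifying.
Factor: A=k + 2; B=k + 6; C=1.
Solve (k + 2)·f(k+1) − (k + 5)·f(k) = 1.
Degrees (1,1,0) ⇒ d ≤ 3.
Solve for f: f(k) = k*(k**2 + 9*k + 26)/72 (degree 3 ≤ 3).
Certificate R = B(k−1)f/C = k*(k + 5)*(k**2 + 9*k + 26)/72 gives s_k = 5*k*(-k**2 - 9*k - 26)/(24*(k + 2)*(k + 3)*(k + 4)).
Check: Δs_k = -15/(k**4 + 14*k**3 + 71*k**2 + 154*k + 120). ✓
Evaluate s at k=11 and k=1: -451/2184 and -1/8; difference -89/1092.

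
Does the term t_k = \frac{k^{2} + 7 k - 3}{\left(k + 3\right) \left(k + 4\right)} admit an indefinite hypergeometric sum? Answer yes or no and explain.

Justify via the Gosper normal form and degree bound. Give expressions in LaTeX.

r(k) = (k + 3)*(7*k + (k + 1)**2 + 4)/((k + 5)*(k**2 + 7*k - 3)) after simplifying.
Gosper form: A/B · C(k+1)/C(k) with A=k + 3, B=k + 5, C=k**2 + 7*k - 3.
Set up (k + 3)·f(k+1) − (k + 4)·f(k) − (k**2 + 7*k - 3) = 0.
Bound: deg f ≤ 2.
Match coefficients ⇒ f(k) = k*(k - 2).
So s_k = (B(k−1)f/C)·t_k = (k*(k - 2)*(k + 4)/(k**2 + 7*k - 3))·t_k = k*(k - 2)/(k + 3).
Check: Δs_k = (k**2 + 7*k - 3)/(k**2 + 7*k + 12). ✓

Yes. s_k = \frac{k \left(k - 2\right)}{k + 3}.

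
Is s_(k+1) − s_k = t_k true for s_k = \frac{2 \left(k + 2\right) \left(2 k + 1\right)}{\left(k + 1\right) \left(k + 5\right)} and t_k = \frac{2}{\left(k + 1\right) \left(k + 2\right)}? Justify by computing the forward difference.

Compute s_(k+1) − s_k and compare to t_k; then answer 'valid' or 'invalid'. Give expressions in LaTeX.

Invalid: residual \frac{6 \left(2 k^{2} + 4 k - 3\right)}{k^{4} + 14 k^{3} + 65 k^{2} + 112 k + 60} ≠ 0.

s_(k+1) = 2*(k + 3)*(2*k + 3)/((k + 2)*(k + 6))
s_(k+1) − s_k = 2*(7*k**2 + 23*k + 21)/(k**4 + 14*k**3 + 65*k**2 + 112*k + 60)
(s_(k+1) − s_k) − t_k = 6*(2*k**2 + 4*k - 3)/(k**4 + 14*k**3 + 65*k**2 + 112*k + 60)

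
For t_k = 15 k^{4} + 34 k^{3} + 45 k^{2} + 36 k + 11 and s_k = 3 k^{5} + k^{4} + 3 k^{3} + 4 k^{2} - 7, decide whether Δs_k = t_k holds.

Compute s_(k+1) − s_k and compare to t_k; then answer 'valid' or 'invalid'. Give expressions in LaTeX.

Valid — Δs_k = t_k.

s_(k+1) = 3*k**5 + 16*k**4 + 37*k**3 + 49*k**2 + 36*k + 4
s_(k+1) − s_k = 15*k**4 + 34*k**3 + 45*k**2 + 36*k + 11
(s_(k+1) − s_k) − t_k = 0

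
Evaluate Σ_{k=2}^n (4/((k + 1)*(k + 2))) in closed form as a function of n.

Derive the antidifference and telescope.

S(n) = 4*(n - 1)/(3*(n + 2))

The ratio is (k + 1)/(k + 3).
Gosper form: A/B · C(k+1)/C(k) with A=k + 1, B=k + 3, C=1.
Need (k + 1)·f(k+1) − (k + 2)·f(k) = 1.
deg f ≤ 1 (via 1,1,0).
Coefficient equations give f(k) = k.
So s_k = (B(k−1)f/C)·t_k = (k*(k + 2))·t_k = 4*k/(k + 1).
Check: Δs_k = 4/(k**2 + 3*k + 2). ✓
Telescope: S(n) = s_(n+1) − s_(2) = 4*(n + 1)/(n + 2) − (8/3) = 4*(n - 1)/(3*(n + 2)).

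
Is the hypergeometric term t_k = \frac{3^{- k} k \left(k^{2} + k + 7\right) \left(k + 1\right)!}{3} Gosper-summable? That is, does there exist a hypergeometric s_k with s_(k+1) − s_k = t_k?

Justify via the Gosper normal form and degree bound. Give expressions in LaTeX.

Yes. s_k = 3^{- k} \left(k^{2} + 2\right) \left(k + 1\right)!.

Compute t_(k+1)/t_k: get (k + 1)*(k + 2)*(k + (k + 1)**2 + 8)/(3*k*(k**2 + k + 7)).
A = k/3 + 2/3, B = 1, C = k**3 + k**2 + 7*k.
Set up (k/3 + 2/3)·f(k+1) − (1)·f(k) − (k**3 + k**2 + 7*k) = 0.
From deg A=1, deg B=0, deg C=3: d=2.
Solving with deg f ≤ 2: f(k) = 3*(k**2 + 2).
R(k) = B(k−1)·f(k)/C(k) = 3*(k**2 + 2)/(k*(k**2 + k + 7)); s_k = R·t_k = (k**2 + 2)*factorial(k + 1)/3**k.
Δs = k*(k**2 + k + 7)*factorial(k + 1)/(3*3**k), as required.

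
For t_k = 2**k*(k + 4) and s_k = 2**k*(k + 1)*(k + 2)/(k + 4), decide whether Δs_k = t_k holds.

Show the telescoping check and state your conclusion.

Invalid: residual 3*2**k*(-k**2 - 7*k - 14)/(k**2 + 9*k + 20) ≠ 0.

s_(k+1) = 2**(k + 1)*(k + 2)*(k + 3)/(k + 5)
s_(k+1) − s_k = 2**k*(k**3 + 10*k**2 + 35*k + 38)/(k**2 + 9*k + 20)
(s_(k+1) − s_k) − t_k = 3*2**k*(-k**2 - 7*k - 14)/(k**2 + 9*k + 20)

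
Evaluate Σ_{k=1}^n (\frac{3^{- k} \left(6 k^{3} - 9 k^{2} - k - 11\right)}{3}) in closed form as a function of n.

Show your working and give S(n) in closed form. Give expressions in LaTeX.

Step 1: r(k) = (6*k**3 + 9*k**2 - k - 15)/(3*(6*k**3 - 9*k**2 - k - 11)).
Take A(k)=1/3, B(k)=1, C(k)=k**3 - 3*k**2/2 - k/6 - 11/6.
Key eq: (1/3)·f(k+1) = (1)·f(k) + (k**3 - 3*k**2/2 - k/6 - 11/6).
Degrees (0,0,3) ⇒ d ≤ 3.
Match coefficients ⇒ f(k) = -(3*k**3 + 4*k - 2)/2.
So s_k = (B(k−1)f/C)·t_k = (-3*(3*k**3 + 4*k - 2)/(6*k**3 - 9*k**2 - k - 11))·t_k = (-3*k**3 - 4*k + 2)/3**k.
Verify: (6*k**3 - 9*k**2 - k - 11)/(3*3**k) matches t_k.
Σ_(k=1)^n t_k = s_(n+1) − s_(1) = (3**(-n - 1)*(-3*n**3 - 9*n**2 - 13*n - 5)) − (-5/3), i.e. 3**(-n - 1)*(5*3**n - 3*n**3 - 9*n**2 - 13*n - 5).

S(n) = 3^{- n - 1} \left(5 \cdot 3^{n} - 3 n^{3} - 9 n^{2} - 13 n - 5\right)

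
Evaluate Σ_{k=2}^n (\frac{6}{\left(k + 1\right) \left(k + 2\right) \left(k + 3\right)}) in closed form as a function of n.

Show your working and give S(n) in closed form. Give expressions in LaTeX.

The ratio is (k + 1)/(k + 4).
Factor: A=k + 1; B=k + 4; C=1.
Need (k + 1)·f(k+1) − (k + 3)·f(k) = 1.
d = 2 from the (1,1,0) case.
A polynomial solution: f(k) = k*(k + 3)/4.
Get s_k = R·t_k = 3*k*(k + 3)/(2*(k + 1)*(k + 2)) with R(k) = B(k−1)f(k)/C(k) = k*(k + 3)**2/4.
Verify: 6/(k**3 + 6*k**2 + 11*k + 6) matches t_k.
s_(n+1) = 3*(n**2 + 5*n + 4)/(2*(n**2 + 5*n + 6)) and s_(2) = 5/4, so S(n) = (n**2 + 5*n - 6)/(4*(n**2 + 5*n + 6)).

S(n) = \frac{n^{2} + 5 n - 6}{4 \left(n^{2} + 5 n + 6\right)}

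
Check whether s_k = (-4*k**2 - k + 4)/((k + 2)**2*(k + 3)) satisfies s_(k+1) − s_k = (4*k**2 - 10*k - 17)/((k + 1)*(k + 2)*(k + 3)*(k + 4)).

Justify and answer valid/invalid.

Invalid: residual (-8*k**3 - 15*k**2 + 37*k + 50)/(k**6 + 15*k**5 + 91*k**4 + 285*k**3 + 484*k**2 + 420*k + 144) ≠ 0.

s_(k+1) = (-k - 4*(k + 1)**2 + 3)/((k + 3)**2*(k + 4))
s_(k+1) − s_k = 2*(2*k**3 - k**2 - 28*k - 26)/(k**5 + 14*k**4 + 77*k**3 + 208*k**2 + 276*k + 144)
(s_(k+1) − s_k) − t_k = (-8*k**3 - 15*k**2 + 37*k + 50)/(k**6 + 15*k**5 + 91*k**4 + 285*k**3 + 484*k**2 + 420*k + 144)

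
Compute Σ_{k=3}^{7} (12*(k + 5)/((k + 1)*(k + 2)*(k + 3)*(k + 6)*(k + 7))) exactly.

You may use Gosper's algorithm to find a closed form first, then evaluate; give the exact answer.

Σ = 2/105

t_(k+1)/t_k = (k + 1)*(k + 6)**2/((k + 4)*(k + 5)*(k + 8)).
Gosper form: A/B · C(k+1)/C(k) with A=k + 1, B=k + 8, C=k**3 + 14*k**2 + 65*k + 100.
Need (k + 1)·f(k+1) − (k + 7)·f(k) = k**3 + 14*k**2 + 65*k + 100.
d = 6 from the (1,1,3) case.
Solve for f: f(k) = k*(k + 3)*(k + 4)**2*(k + 5)**2/36 (degree 6 ≤ 6).
So s_k = (B(k−1)f/C)·t_k = (k*(k + 3)*(k + 4)*(k + 7)/36)·t_k = k*(k**2 + 9*k + 20)/(3*(k**3 + 9*k**2 + 20*k + 12)).
Check: Δs_k = 12*(k + 5)/(k**5 + 19*k**4 + 131*k**3 + 401*k**2 + 540*k + 252). ✓
Σ_(k=3)^(7) t_k = s_(8) − s_(3) = 104/315 − (14/45) = 2/105.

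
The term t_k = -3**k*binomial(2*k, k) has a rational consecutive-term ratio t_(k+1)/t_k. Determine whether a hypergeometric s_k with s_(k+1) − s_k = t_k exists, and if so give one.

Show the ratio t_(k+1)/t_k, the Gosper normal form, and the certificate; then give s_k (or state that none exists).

no hypergeometric antidifference exists

Ratio r(k) = 6*(2*k + 1)/(k + 1).
Factor: A=12*k + 6; B=k + 1; C=1.
Need (12*k + 6)·f(k+1) − (k)·f(k) = 1.
Degrees (1,1,0) ⇒ d ≤ -1.
Negative degree bound (-1): no f exists, t_k not Gosper-summable.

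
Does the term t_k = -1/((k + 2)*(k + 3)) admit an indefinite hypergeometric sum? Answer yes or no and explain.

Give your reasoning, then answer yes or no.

Compute t_(k+1)/t_k: get (k + 2)/(k + 4).
Take A(k)=k + 2, B(k)=k + 4, C(k)=1.
f must satisfy (k + 2)·f(k+1) − (k + 3)·f(k) = 1.
Bound: deg f ≤ 1.
Solving with deg f ≤ 1: f(k) = k/2.
R(k) = B(k−1)·f(k)/C(k) = k*(k + 3)/2; s_k = R·t_k = -k/(2*k + 4).
Δs = -1/(k**2 + 5*k + 6), as required.

Yes. s_k = -k/(2*k + 4).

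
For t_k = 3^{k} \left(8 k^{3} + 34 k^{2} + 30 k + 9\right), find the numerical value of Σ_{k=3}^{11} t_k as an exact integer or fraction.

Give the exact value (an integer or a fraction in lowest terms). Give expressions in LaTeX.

r(k) = 3*(8*k**3 + 58*k**2 + 122*k + 81)/(8*k**3 + 34*k**2 + 30*k + 9) after simplifying.
Factor: A=3; B=1; C=k**3 + 17*k**2/4 + 15*k/4 + 9/8.
Set up (3)·f(k+1) − (1)·f(k) − (k**3 + 17*k**2/4 + 15*k/4 + 9/8) = 0.
d = 3 from the (0,0,3) case.
Coefficient equations give f(k) = k**2*(4*k - 1)/8.
Certificate R = B(k−1)f/C = k**2*(4*k - 1)/(8*k**3 + 34*k**2 + 30*k + 9) gives s_k = 3**k*k**2*(4*k - 1).
Verify: 3**k*(8*k**3 + 34*k**2 + 30*k + 9) matches t_k.
Σ_(k=3)^(11) t_k = s_(12) − s_(3) = 3596792688 − (2673) = 3596790015.

Σ = 3596790015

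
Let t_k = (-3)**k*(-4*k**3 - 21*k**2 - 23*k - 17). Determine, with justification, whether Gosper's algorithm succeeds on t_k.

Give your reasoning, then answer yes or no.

Compute t_(k+1)/t_k: get 3*(-4*k**3 - 33*k**2 - 77*k - 65)/(4*k**3 + 21*k**2 + 23*k + 17).
Take A(k)=-3, B(k)=1, C(k)=k**3 + 21*k**2/4 + 23*k/4 + 17/4.
Solve (-3)·f(k+1) − (1)·f(k) = k**3 + 21*k**2/4 + 23*k/4 + 17/4.
Degrees (0,0,3) ⇒ d ≤ 3.
Match coefficients ⇒ f(k) = -(k**3 + 3*k**2 - k + 2)/4.
Get s_k = R·t_k = (-3)**k*(k**3 + 3*k**2 - k + 2) with R(k) = B(k−1)f(k)/C(k) = -(k**3 + 3*k**2 - k + 2)/(4*k**3 + 21*k**2 + 23*k + 17).
Δs = (-3)**k*(-4*k**3 - 21*k**2 - 23*k - 17), as required.

Yes. s_k = (-3)**k*(k**3 + 3*k**2 - k + 2).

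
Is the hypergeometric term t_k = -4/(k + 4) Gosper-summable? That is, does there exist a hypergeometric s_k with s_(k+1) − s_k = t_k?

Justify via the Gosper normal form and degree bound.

No; the coefficient equations for f are inconsistent.

Step 1: r(k) = (k + 4)/(k + 5).
Gosper form: A/B · C(k+1)/C(k) with A=k + 4, B=k + 5, C=1.
Set up (k + 4)·f(k+1) − (k + 4)·f(k) − (1) = 0.
From deg A=1, deg B=1, deg C=0: d=0.
Write f(k) = c0. Then LHS − RHS = -1, requiring -1 = 0: contradictory. No certificate.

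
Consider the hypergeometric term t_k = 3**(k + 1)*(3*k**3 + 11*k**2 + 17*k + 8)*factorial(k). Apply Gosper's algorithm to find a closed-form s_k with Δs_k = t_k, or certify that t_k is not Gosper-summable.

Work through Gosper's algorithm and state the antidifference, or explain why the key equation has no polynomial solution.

s_k = 3**(k + 1)*(k**2 + k + 1)*factorial(k)

Step 1: r(k) = 3*(3*k**4 + 23*k**3 + 68*k**2 + 87*k + 39)/(3*k**3 + 11*k**2 + 17*k + 8).
So A=3*k + 3 and B=1, with C=k**3 + 11*k**2/3 + 17*k/3 + 8/3.
Need (3*k + 3)·f(k+1) − (1)·f(k) = k**3 + 11*k**2/3 + 17*k/3 + 8/3.
Bound: deg f ≤ 2.
A polynomial solution: f(k) = (k**2 + k + 1)/3.
Then R = B(k−1)f/C = (k**2 + k + 1)/(3*k**3 + 11*k**2 + 17*k + 8), so s_k = R(k)·t_k = 3**(k + 1)*(k**2 + k + 1)*factorial(k).
Δs = 3**(k + 1)*(3*k**3 + 11*k**2 + 17*k + 8)*factorial(k), as required.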